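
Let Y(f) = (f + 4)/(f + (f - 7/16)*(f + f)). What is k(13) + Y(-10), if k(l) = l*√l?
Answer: -8/265 + 13*√13 ≈ 46.842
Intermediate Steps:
k(l) = l^(3/2)
Y(f) = (4 + f)/(f + 2*f*(-7/16 + f)) (Y(f) = (4 + f)/(f + (f - 7*1/16)*(2*f)) = (4 + f)/(f + (f - 7/16)*(2*f)) = (4 + f)/(f + (-7/16 + f)*(2*f)) = (4 + f)/(f + 2*f*(-7/16 + f)))
k(13) + Y(-10) = 13^(3/2) + 8*(4 - 10)/(-10*(1 + 16*(-10))) = 13*√13 + 8*(-⅒)*(-6)/(1 - 160) = 13*√13 + 8*(-⅒)*(-6)/(-159) = 13*√13 + 8*(-⅒)*(-1/159)*(-6) = 13*√13 - 8/265 = -8/265 + 13*√13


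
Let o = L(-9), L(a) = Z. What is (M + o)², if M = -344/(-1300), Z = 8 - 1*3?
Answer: 2927521/105625 ≈ 27.716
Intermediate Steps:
Z = 5 (Z = 8 - 3 = 5)
L(a) = 5
o = 5
M = 86/325 (M = -344*(-1/1300) = 86/325 ≈ 0.26462)
(M + o)² = (86/325 + 5)² = (1711/325)² = 2927521/105625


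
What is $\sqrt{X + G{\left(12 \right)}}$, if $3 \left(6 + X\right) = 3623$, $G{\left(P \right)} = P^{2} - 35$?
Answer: $\frac{2 \sqrt{2949}}{3} \approx 36.203$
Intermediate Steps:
$G{\left(P \right)} = -35 + P^{2}$ ($G{\left(P \right)} = P^{2} - 35 = -35 + P^{2}$)
$X = \frac{3605}{3}$ ($X = -6 + \frac{1}{3} \cdot 3623 = -6 + \frac{3623}{3} = \frac{3605}{3} \approx 1201.7$)
$\sqrt{X + G{\left(12 \right)}} = \sqrt{\frac{3605}{3} - \left(35 - 12^{2}\right)} = \sqrt{\frac{3605}{3} + \left(-35 + 144\right)} = \sqrt{\frac{3605}{3} + 109} = \sqrt{\frac{3932}{3}} = \frac{2 \sqrt{2949}}{3}$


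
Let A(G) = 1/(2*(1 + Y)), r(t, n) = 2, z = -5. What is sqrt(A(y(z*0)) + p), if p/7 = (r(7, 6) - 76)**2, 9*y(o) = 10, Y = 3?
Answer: 3*sqrt(68146)/4 ≈ 195.79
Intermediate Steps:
y(o) = 10/9 (y(o) = (1/9)*10 = 10/9)
p = 38332 (p = 7*(2 - 76)**2 = 7*(-74)**2 = 7*5476 = 38332)
A(G) = 1/8 (A(G) = 1/(2*(1 + 3)) = 1/(2*4) = 1/8)
sqrt(A(y(z*0)) + p) = sqrt(1/8 + 38332) = sqrt(306657/8) = 3*sqrt(68146)/4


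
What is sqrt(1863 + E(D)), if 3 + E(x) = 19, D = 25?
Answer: sqrt(1879) ≈ 43.347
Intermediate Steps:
E(x) = 16 (E(x) = -3 + 19 = 16)
sqrt(1863 + E(D)) = sqrt(1863 + 16) = sqrt(1879)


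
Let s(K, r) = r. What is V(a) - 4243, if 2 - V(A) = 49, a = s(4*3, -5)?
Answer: -4290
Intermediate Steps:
a = -5
V(A) = -47 (V(A) = 2 - 1*49 = 2 - 49 = -47)
V(a) - 4243 = -47 - 4243 = -4290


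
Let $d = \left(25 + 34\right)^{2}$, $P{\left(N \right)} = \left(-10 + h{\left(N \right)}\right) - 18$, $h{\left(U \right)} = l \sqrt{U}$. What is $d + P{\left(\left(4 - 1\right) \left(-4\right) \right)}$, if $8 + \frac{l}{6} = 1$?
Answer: $3453 - 84 i \sqrt{3} \approx 3453.0 - 145.49 i$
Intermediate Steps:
$l = -42$ ($l = -48 + 6 \cdot 1 = -48 + 6 = -42$)
$h{\left(U \right)} = - 42 \sqrt{U}$
$P{\left(N \right)} = -28 - 42 \sqrt{N}$ ($P{\left(N \right)} = \left(-10 - 42 \sqrt{N}\right) - 18 = -28 - 42 \sqrt{N}$)
$d = 3481$ ($d = 59^{2} = 3481$)
$d + P{\left(\left(4 - 1\right) \left(-4\right) \right)} = 3481 - \left(28 + 42 \sqrt{\left(4 - 1\right) \left(-4\right)}\right) = 3481 - \left(28 + 42 \sqrt{3 \left(-4\right)}\right) = 3481 - \left(28 + 42 \sqrt{-12}\right) = 3481 - \left(28 + 42 \cdot 2 i \sqrt{3}\right) = 3481 - \left(28 + 84 i \sqrt{3}\right) = 3453 - 84 i \sqrt{3}$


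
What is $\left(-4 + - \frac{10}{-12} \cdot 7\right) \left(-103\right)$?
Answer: $- \frac{1133}{6} \approx -188.83$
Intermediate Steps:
$\left(-4 + - \frac{10}{-12} \cdot 7\right) \left(-103\right) = \left(-4 + \left(-10\right) \left(- \frac{1}{12}\right) 7\right) \left(-103\right) = \left(-4 + \frac{5}{6} \cdot 7\right) \left(-103\right) = \left(-4 + \frac{35}{6}\right) \left(-103\right) = \frac{11}{6} \left(-103\right) = - \frac{1133}{6}$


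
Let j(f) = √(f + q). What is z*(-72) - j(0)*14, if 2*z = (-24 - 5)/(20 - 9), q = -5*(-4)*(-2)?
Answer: 1044/11 - 28*I*√10 ≈ 94.909 - 88.544*I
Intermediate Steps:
q = -40 (q = 20*(-2) = -40)
j(f) = √(-40 + f) (j(f) = √(f - 40) = √(-40 + f))
z = -29/22 (z = ((-24 - 5)/(20 - 9))/2 = (-29/11)/2 = (-29*1/11)/2 = (½)*(-29/11) = -29/22 ≈ -1.3182)
z*(-72) - j(0)*14 = -29/22*(-72) - √(-40 + 0)*14 = 1044/11 - √(-40)*14 = 1044/11 - 2*I*√10*14 = 1044/11 - 28*I*√10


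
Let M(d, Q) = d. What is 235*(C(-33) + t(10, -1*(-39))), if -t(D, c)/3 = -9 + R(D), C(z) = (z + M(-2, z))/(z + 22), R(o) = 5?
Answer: 39245/11 ≈ 3567.7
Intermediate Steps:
C(z) = (-2 + z)/(22 + z) (C(z) = (z - 2)/(z + 22) = (-2 + z)/(22 + z))
t(D, c) = 12 (t(D, c) = -3*(-9 + 5) = -3*(-4) = 12)
235*(C(-33) + t(10, -1*(-39))) = 235*((-2 - 33)/(22 - 33) + 12) = 235*(-35/(-11) + 12) = 235*(-1/11*(-35) + 12) = 235*(35/11 + 12) = 235*(167/11) = 39245/11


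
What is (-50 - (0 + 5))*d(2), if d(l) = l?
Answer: -110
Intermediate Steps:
(-50 - (0 + 5))*d(2) = (-50 - (0 + 5))*2 = (-50 - 1*5)*2 = (-50 - 5)*2 = -55*2 = -110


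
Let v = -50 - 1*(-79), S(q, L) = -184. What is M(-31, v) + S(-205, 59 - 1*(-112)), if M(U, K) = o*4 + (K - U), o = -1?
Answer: -128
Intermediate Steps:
v = 29 (v = -50 + 79 = 29)
M(U, K) = -4 + K - U (M(U, K) = -1*4 + (K - U) = -4 + (K - U) = -4 + K - U)
M(-31, v) + S(-205, 59 - 1*(-112)) = (-4 + 29 - 1*(-31)) - 184 = (-4 + 29 + 31) - 184 = 56 - 184 = -128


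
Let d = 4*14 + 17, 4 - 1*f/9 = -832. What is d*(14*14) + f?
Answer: 21832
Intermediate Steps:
f = 7524 (f = 36 - 9*(-832) = 36 + 7488 = 7524)
d = 73 (d = 56 + 17 = 73)
d*(14*14) + f = 73*(14*14) + 7524 = 73*196 + 7524 = 14308 + 7524 = 21832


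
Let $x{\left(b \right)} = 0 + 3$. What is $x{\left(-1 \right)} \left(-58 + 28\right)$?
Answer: $-90$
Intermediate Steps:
$x{\left(b \right)} = 3$
$x{\left(-1 \right)} \left(-58 + 28\right) = 3 \left(-58 + 28\right) = 3 \left(-30\right) = -90$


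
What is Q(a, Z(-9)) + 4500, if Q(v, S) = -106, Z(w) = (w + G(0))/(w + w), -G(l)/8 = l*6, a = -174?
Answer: 4394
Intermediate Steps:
G(l) = -48*l (G(l) = -8*l*6 = -48*l)
Z(w) = ½ (Z(w) = (w - 48*0)/(w + w) = (w + 0)/((2*w)) = w*(1/(2*w)) = ½)
Q(a, Z(-9)) + 4500 = -106 + 4500 = 4394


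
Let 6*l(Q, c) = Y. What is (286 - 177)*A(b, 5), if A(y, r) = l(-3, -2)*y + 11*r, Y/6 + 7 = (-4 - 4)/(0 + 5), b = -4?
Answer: 48723/5 ≈ 9744.6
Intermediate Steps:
Y = -258/5 (Y = -42 + 6*((-4 - 4)/(0 + 5)) = -42 + 6*(-8/5) = -42 - 48/5 = -258/5 ≈ -51.600)
l(Q, c) = -43/5 (l(Q, c) = (⅙)*(-258/5) = -43/5)
A(y, r) = 11*r - 43*y/5 (A(y, r) = -43*y/5 + 11*r = 11*r - 43*y/5)
(286 - 177)*A(b, 5) = (286 - 177)*(11*5 - 43/5*(-4)) = 109*(55 + 172/5) = 109*(447/5) = 48723/5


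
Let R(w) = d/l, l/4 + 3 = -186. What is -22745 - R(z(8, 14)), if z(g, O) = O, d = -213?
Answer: -5731811/252 ≈ -22745.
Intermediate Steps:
l = -756 (l = -12 + 4*(-186) = -12 - 744 = -756)
R(w) = 71/252 (R(w) = -213/(-756) = -213*(-1/756) = 71/252)
-22745 - R(z(8, 14)) = -22745 - 1*71/252 = -22745 - 71/252 = -5731811/252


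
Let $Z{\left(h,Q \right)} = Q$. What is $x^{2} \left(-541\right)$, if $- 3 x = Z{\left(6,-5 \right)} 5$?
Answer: $- \frac{338125}{9} \approx -37569.0$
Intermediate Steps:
$x = \frac{25}{3}$ ($x = - \frac{\left(-5\right) 5}{3} = \left(- \frac{1}{3}\right) \left(-25\right) = \frac{25}{3} \approx 8.3333$)
$x^{2} \left(-541\right) = \left(\frac{25}{3}\right)^{2} \left(-541\right) = \frac{625}{9} \left(-541\right) = - \frac{338125}{9}$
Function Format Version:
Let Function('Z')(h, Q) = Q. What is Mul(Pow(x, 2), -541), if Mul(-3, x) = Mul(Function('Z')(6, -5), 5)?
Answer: Rational(-338125, 9) ≈ -37569.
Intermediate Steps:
x = Rational(25, 3) (x = Mul(Rational(-1, 3), Mul(-5, 5)) = Mul(Rational(-1, 3), -25) = Rational(25, 3) ≈ 8.3333)
Mul(Pow(x, 2), -541) = Mul(Pow(Rational(25, 3), 2), -541) = Mul(Rational(625, 9), -541) = Rational(-338125, 9)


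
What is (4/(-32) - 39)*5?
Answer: -1565/8 ≈ -195.63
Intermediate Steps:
(4/(-32) - 39)*5 = (4*(-1/32) - 39)*5 = (-⅛ - 39)*5 = -313/8*5 = -1565/8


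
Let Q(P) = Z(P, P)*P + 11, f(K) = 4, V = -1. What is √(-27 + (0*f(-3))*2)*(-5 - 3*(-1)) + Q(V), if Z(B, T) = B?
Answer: 12 - 6*I*√3 ≈ 12.0 - 10.392*I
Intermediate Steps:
Q(P) = 11 + P² (Q(P) = P*P + 11 = P² + 11 = 11 + P²)
√(-27 + (0*f(-3))*2)*(-5 - 3*(-1)) + Q(V) = √(-27 + (0*4)*2)*(-5 - 3*(-1)) + (11 + (-1)²) = √(-27 + 0*2)*(-5 + 3) + (11 + 1) = √(-27 + 0)*(-2) + 12 = √(-27)*(-2) + 12 = (3*I*√3)*(-2) + 12 = -6*I*√3 + 12 = 12 - 6*I*√3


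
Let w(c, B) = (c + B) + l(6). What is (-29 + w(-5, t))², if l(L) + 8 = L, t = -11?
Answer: 2209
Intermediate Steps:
l(L) = -8 + L
w(c, B) = -2 + B + c (w(c, B) = (c + B) + (-8 + 6) = (B + c) - 2 = -2 + B + c)
(-29 + w(-5, t))² = (-29 + (-2 - 11 - 5))² = (-29 - 18)² = (-47)² = 2209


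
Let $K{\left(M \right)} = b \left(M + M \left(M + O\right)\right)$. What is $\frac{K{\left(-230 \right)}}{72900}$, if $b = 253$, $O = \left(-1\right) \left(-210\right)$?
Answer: $\frac{110561}{7290} \approx 15.166$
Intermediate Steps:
$O = 210$
$K{\left(M \right)} = 253 M + 253 M \left(210 + M\right)$ ($K{\left(M \right)} = 253 \left(M + M \left(M + 210\right)\right) = 253 \left(M + M \left(210 + M\right)\right) = 253 M + 253 M \left(210 + M\right)$)
$\frac{K{\left(-230 \right)}}{72900} = \frac{253 \left(-230\right) \left(211 - 230\right)}{72900} = 253 \left(-230\right) \left(-19\right) \frac{1}{72900} = 1105610 \cdot \frac{1}{72900} = \frac{110561}{7290}$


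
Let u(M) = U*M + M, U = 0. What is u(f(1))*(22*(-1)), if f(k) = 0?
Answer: 0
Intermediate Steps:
u(M) = M (u(M) = 0*M + M = 0 + M = M)
u(f(1))*(22*(-1)) = 0*(22*(-1)) = 0*(-22) = 0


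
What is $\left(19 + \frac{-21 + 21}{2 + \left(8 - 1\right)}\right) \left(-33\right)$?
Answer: $-627$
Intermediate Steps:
$\left(19 + \frac{-21 + 21}{2 + \left(8 - 1\right)}\right) \left(-33\right) = \left(19 + \frac{0}{2 + \left(8 - 1\right)}\right) \left(-33\right) = \left(19 + \frac{0}{2 + 7}\right) \left(-33\right) = \left(19 + \frac{0}{9}\right) \left(-33\right) = \left(19 + 0 \cdot \frac{1}{9}\right) \left(-33\right) = \left(19 + 0\right) \left(-33\right) = 19 \left(-33\right) = -627$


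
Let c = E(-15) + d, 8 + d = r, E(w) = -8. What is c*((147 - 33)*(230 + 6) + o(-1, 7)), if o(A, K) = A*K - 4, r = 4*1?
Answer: -322716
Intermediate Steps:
r = 4
d = -4 (d = -8 + 4 = -4)
o(A, K) = -4 + A*K
c = -12 (c = -8 - 4 = -12)
c*((147 - 33)*(230 + 6) + o(-1, 7)) = -12*((147 - 33)*(230 + 6) + (-4 - 1*7)) = -12*(114*236 + (-4 - 7)) = -12*(26904 - 11) = -12*26893 = -322716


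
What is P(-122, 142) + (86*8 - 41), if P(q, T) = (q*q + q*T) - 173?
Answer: -1966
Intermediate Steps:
P(q, T) = -173 + q² + T*q (P(q, T) = (q² + T*q) - 173 = -173 + q² + T*q)
P(-122, 142) + (86*8 - 41) = (-173 + (-122)² + 142*(-122)) + (86*8 - 41) = (-173 + 14884 - 17324) + (688 - 41) = -2613 + 647 = -1966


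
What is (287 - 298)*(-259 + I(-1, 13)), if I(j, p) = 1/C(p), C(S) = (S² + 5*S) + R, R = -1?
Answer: 663806/233 ≈ 2849.0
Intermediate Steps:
C(S) = -1 + S² + 5*S (C(S) = (S² + 5*S) - 1 = -1 + S² + 5*S)
I(j, p) = 1/(-1 + p² + 5*p)
(287 - 298)*(-259 + I(-1, 13)) = (287 - 298)*(-259 + 1/(-1 + 13² + 5*13)) = -11*(-259 + 1/(-1 + 169 + 65)) = -11*(-259 + 1/233) = -11*(-60346/233) = 663806/233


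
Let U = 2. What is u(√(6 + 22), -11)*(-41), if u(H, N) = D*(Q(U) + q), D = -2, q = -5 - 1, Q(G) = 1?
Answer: -410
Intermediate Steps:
q = -6
u(H, N) = 10 (u(H, N) = -2*(1 - 6) = -2*(-5) = 10)
u(√(6 + 22), -11)*(-41) = 10*(-41) = -410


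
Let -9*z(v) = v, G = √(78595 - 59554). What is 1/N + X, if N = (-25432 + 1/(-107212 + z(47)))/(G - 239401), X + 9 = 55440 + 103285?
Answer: 3895238397761359/24540735569 - 964955*√19041/24540735569 ≈ 1.5873e+5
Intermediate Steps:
G = √19041 ≈ 137.99
z(v) = -v/9
X = 158716 (X = -9 + (55440 + 103285) = -9 + 158725 = 158716)
N = -24540735569/(964955*(-239401 + √19041)) (N = (-25432 + 1/(-107212 - ⅑*47))/(√19041 - 239401) = (-25432 + 1/(-107212 - 47/9))/(-239401 + √19041) = (-25432 + 1/(-964955/9))/(-239401 + √19041) = (-25432 - 9/964955)/(-239401 + √19041) = -24540735569/(964955*(-239401 + √19041)) ≈ 0.10629)
1/N + X = 1/(839296662279167/7900613141644400 + 3505819367*√19041/7900613141644400) + 158716 = 158716 + 1/(839296662279167/7900613141644400 + 3505819367*√19041/7900613141644400)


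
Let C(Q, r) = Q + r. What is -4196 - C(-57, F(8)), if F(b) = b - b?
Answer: -4139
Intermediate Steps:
F(b) = 0
-4196 - C(-57, F(8)) = -4196 - (-57 + 0) = -4196 - 1*(-57) = -4196 + 57 = -4139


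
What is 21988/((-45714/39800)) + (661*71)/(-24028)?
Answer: -10514793215467/549207996 ≈ -19145.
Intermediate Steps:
21988/((-45714/39800)) + (661*71)/(-24028) = 21988/((-45714*1/39800)) + 46931*(-1/24028) = 21988/(-22857/19900) - 46931/24028 = 21988*(-19900/22857) - 46931/24028 = -437561200/22857 - 46931/24028 = -10514793215467/549207996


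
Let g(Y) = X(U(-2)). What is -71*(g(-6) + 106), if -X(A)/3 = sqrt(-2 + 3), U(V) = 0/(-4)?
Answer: -7313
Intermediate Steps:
U(V) = 0 (U(V) = 0*(-1/4) = 0)
X(A) = -3 (X(A) = -3*sqrt(-2 + 3) = -3*sqrt(1) = -3*1 = -3)
g(Y) = -3
-71*(g(-6) + 106) = -71*(-3 + 106) = -71*103 = -7313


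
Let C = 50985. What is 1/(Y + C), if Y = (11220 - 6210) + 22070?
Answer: 1/78065 ≈ 1.2810e-5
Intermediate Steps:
Y = 27080 (Y = 5010 + 22070 = 27080)
1/(Y + C) = 1/(27080 + 50985) = 1/78065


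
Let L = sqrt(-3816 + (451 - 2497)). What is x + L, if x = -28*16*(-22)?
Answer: 9856 + I*sqrt(5862) ≈ 9856.0 + 76.564*I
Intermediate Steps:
x = 9856 (x = -448*(-22) = -1*(-9856) = 9856)
L = I*sqrt(5862) (L = sqrt(-3816 - 2046) = sqrt(-5862) = I*sqrt(5862) ≈ 76.564*I)
x + L = 9856 + I*sqrt(5862)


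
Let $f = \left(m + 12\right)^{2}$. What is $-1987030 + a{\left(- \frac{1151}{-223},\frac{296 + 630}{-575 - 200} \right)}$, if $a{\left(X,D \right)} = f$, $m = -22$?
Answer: $-1986930$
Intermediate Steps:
$f = 100$ ($f = \left(-22 + 12\right)^{2} = \left(-10\right)^{2} = 100$)
$a{\left(X,D \right)} = 100$
$-1987030 + a{\left(- \frac{1151}{-223},\frac{296 + 630}{-575 - 200} \right)} = -1987030 + 100 = -1986930$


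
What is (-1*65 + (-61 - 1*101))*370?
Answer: -83990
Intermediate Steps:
(-1*65 + (-61 - 1*101))*370 = (-65 + (-61 - 101))*370 = (-65 - 162)*370 = -227*370 = -83990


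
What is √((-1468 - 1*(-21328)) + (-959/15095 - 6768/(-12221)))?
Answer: √5585786315774517995/16770545 ≈ 140.93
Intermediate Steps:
√((-1468 - 1*(-21328)) + (-959/15095 - 6768/(-12221))) = √((-1468 + 21328) + (-959*1/15095 - 6768*(-1/12221))) = √(19860 + (-959/15095 + 6768/12221)) = √(19860 + 90443021/184475995) = √(3663783703721/184475995) = √5585786315774517995/16770545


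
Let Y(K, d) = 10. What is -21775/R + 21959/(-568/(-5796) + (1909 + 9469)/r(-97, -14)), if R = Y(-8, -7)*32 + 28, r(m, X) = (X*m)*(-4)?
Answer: -617245208087/55805628 ≈ -11061.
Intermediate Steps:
r(m, X) = -4*X*m
R = 348 (R = 10*32 + 28 = 320 + 28 = 348)
-21775/R + 21959/(-568/(-5796) + (1909 + 9469)/r(-97, -14)) = -21775/348 + 21959/(-568/(-5796) + (1909 + 9469)/((-4*(-14)*(-97)))) = -21775*1/348 + 21959/(-568*(-1/5796) + 11378/(-5432)) = -21775/348 + 21959/(142/1449 + 11378*(-1/5432)) = -21775/348 + 21959/(142/1449 - 5689/2716) = -21775/348 + 21959/(-160361/80316) = -21775/348 + 21959*(-80316/160361) = -21775/348 - 1763659044/160361 = -617245208087/55805628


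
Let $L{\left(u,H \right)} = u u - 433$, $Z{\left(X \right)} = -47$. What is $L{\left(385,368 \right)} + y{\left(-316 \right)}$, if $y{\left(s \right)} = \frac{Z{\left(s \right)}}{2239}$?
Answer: $\frac{330906241}{2239} \approx 1.4779 \cdot 10^{5}$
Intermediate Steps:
$L{\left(u,H \right)} = -433 + u^{2}$ ($L{\left(u,H \right)} = u^{2} - 433 = -433 + u^{2}$)
$y{\left(s \right)} = - \frac{47}{2239}$
$L{\left(385,368 \right)} + y{\left(-316 \right)} = \left(-433 + 385^{2}\right) - \frac{47}{2239} = \left(-433 + 148225\right) - \frac{47}{2239} = 147792 - \frac{47}{2239} = \frac{330906241}{2239}$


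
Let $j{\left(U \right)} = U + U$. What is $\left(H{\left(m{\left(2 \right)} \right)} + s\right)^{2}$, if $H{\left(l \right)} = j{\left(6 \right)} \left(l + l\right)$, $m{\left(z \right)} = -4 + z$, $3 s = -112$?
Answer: $\frac{65536}{9} \approx 7281.8$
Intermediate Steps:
$j{\left(U \right)} = 2 U$
$s = - \frac{112}{3}$ ($s = \frac{1}{3} \left(-112\right) = - \frac{112}{3} \approx -37.333$)
$H{\left(l \right)} = 24 l$ ($H{\left(l \right)} = 2 \cdot 6 \left(l + l\right) = 12 \cdot 2 l = 24 l$)
$\left(H{\left(m{\left(2 \right)} \right)} + s\right)^{2} = \left(24 \left(-4 + 2\right) - \frac{112}{3}\right)^{2} = \left(24 \left(-2\right) - \frac{112}{3}\right)^{2} = \left(-48 - \frac{112}{3}\right)^{2} = \left(- \frac{256}{3}\right)^{2} = \frac{65536}{9}$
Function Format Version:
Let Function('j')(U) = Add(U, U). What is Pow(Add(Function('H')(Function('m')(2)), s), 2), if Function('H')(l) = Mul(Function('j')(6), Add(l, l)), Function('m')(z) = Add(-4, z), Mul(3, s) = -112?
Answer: Rational(65536, 9) ≈ 7281.8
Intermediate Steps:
Function('j')(U) = Mul(2, U)
s = Rational(-112, 3) (s = Mul(Rational(1, 3), -112) = Rational(-112, 3) ≈ -37.333)
Function('H')(l) = Mul(24, l) (Function('H')(l) = Mul(Mul(2, 6), Add(l, l)) = Mul(12, Mul(2, l)) = Mul(24, l))
Pow(Add(Function('H')(Function('m')(2)), s), 2) = Pow(Add(Mul(24, Add(-4, 2)), Rational(-112, 3)), 2) = Pow(Add(Mul(24, -2), Rational(-112, 3)), 2) = Pow(Add(-48, Rational(-112, 3)), 2) = Pow(Rational(-256, 3), 2) = Rational(65536, 9)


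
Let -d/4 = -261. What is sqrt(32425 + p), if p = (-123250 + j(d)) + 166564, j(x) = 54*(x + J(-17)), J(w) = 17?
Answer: sqrt(133033) ≈ 364.74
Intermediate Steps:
d = 1044 (d = -4*(-261) = 1044)
j(x) = 918 + 54*x (j(x) = 54*(x + 17) = 54*(17 + x) = 918 + 54*x)
p = 100608 (p = (-123250 + (918 + 54*1044)) + 166564 = (-123250 + (918 + 56376)) + 166564 = (-123250 + 57294) + 166564 = -65956 + 166564 = 100608)
sqrt(32425 + p) = sqrt(32425 + 100608) = sqrt(133033)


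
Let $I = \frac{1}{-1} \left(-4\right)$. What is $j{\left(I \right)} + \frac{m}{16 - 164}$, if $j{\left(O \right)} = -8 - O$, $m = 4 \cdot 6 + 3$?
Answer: $- \frac{1803}{148} \approx -12.182$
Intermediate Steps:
$m = 27$ ($m = 24 + 3 = 27$)
$I = 4$ ($I = \left(-1\right) \left(-4\right) = 4$)
$j{\left(I \right)} + \frac{m}{16 - 164} = \left(-8 - 4\right) + \frac{1}{16 - 164} \cdot 27 = -12 + \frac{1}{-148} \cdot 27 = -12 - \frac{27}{148} = - \frac{1803}{148}$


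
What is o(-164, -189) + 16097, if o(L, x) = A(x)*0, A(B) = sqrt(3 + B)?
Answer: 16097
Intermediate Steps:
o(L, x) = 0 (o(L, x) = sqrt(3 + x)*0 = 0)
o(-164, -189) + 16097 = 0 + 16097 = 16097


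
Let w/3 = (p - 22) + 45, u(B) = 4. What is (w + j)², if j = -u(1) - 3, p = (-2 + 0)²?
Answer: 5476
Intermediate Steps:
p = 4 (p = (-2)² = 4)
j = -7 (j = -1*4 - 3 = -4 - 3 = -7)
w = 81 (w = 3*((4 - 22) + 45) = 3*(-18 + 45) = 3*27 = 81)
(w + j)² = (81 - 7)² = 74² = 5476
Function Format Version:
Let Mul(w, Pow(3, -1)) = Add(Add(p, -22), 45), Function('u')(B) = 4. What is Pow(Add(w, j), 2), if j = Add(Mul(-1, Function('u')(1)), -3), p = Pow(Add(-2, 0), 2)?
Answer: 5476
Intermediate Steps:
p = 4 (p = Pow(-2, 2) = 4)
j = -7 (j = Add(Mul(-1, 4), -3) = Add(-4, -3) = -7)
w = 81 (w = Mul(3, Add(Add(4, -22), 45)) = Mul(3, Add(-18, 45)) = Mul(3, 27) = 81)
Pow(Add(w, j), 2) = Pow(Add(81, -7), 2) = Pow(74, 2) = 5476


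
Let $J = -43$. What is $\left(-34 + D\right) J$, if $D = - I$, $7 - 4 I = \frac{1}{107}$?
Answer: $\frac{164475}{107} \approx 1537.1$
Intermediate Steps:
$I = \frac{187}{107}$ ($I = \frac{7}{4} - \frac{1}{4 \cdot 107} = \frac{7}{4} - \frac{1}{428} = \frac{187}{107} \approx 1.7477$)
$D = - \frac{187}{107}$ ($D = \left(-1\right) \frac{187}{107} = - \frac{187}{107} \approx -1.7477$)
$\left(-34 + D\right) J = \left(-34 - \frac{187}{107}\right) \left(-43\right) = \left(- \frac{3825}{107}\right) \left(-43\right) = \frac{164475}{107}$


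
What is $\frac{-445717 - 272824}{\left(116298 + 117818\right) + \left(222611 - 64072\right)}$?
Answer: $- \frac{718541}{392655} \approx -1.83$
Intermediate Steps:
$\frac{-445717 - 272824}{\left(116298 + 117818\right) + \left(222611 - 64072\right)} = - \frac{718541}{234116 + \left(222611 - 64072\right)} = - \frac{718541}{234116 + 158539} = - \frac{718541}{392655}$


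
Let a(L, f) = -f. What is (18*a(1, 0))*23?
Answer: 0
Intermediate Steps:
(18*a(1, 0))*23 = (18*(-1*0))*23 = (18*0)*23 = 0*23 = 0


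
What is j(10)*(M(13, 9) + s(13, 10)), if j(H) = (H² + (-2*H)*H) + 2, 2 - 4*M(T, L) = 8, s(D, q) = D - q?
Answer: -147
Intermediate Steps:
M(T, L) = -3/2 (M(T, L) = ½ - ¼*8 = ½ - 2 = -3/2)
j(H) = 2 - H² (j(H) = (H² - 2*H²) + 2 = -H² + 2 = 2 - H²)
j(10)*(M(13, 9) + s(13, 10)) = (2 - 1*10²)*(-3/2 + (13 - 1*10)) = (2 - 1*100)*(-3/2 + (13 - 10)) = (2 - 100)*(-3/2 + 3) = -98*3/2 = -147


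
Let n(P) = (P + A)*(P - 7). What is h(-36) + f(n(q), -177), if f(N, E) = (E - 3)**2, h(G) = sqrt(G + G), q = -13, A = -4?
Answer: 32400 + 6*I*sqrt(2) ≈ 32400.0 + 8.4853*I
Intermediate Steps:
n(P) = (-7 + P)*(-4 + P) (n(P) = (P - 4)*(P - 7) = (-4 + P)*(-7 + P) = (-7 + P)*(-4 + P))
h(G) = sqrt(2)*sqrt(G) (h(G) = sqrt(2*G) = sqrt(2)*sqrt(G))
f(N, E) = (-3 + E)**2
h(-36) + f(n(q), -177) = sqrt(2)*sqrt(-36) + (-3 - 177)**2 = sqrt(2)*(6*I) + (-180)**2 = 6*I*sqrt(2) + 32400 = 32400 + 6*I*sqrt(2)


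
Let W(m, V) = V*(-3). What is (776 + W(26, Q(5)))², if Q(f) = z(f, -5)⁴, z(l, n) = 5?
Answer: 1207801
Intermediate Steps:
Q(f) = 625 (Q(f) = 5⁴ = 625)
W(m, V) = -3*V
(776 + W(26, Q(5)))² = (776 - 3*625)² = (776 - 1875)² = (-1099)² = 1207801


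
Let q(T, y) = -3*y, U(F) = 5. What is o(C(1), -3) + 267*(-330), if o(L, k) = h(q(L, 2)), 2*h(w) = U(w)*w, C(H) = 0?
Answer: -88125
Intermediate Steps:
h(w) = 5*w/2 (h(w) = (5*w)/2 = 5*w/2)
o(L, k) = -15 (o(L, k) = 5*(-3*2)/2 = (5/2)*(-6) = -15)
o(C(1), -3) + 267*(-330) = -15 + 267*(-330) = -15 - 88110 = -88125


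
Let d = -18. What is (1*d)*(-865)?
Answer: 15570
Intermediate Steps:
(1*d)*(-865) = (1*(-18))*(-865) = -18*(-865) = 15570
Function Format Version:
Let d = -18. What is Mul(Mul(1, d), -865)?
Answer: 15570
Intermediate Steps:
Mul(Mul(1, d), -865) = Mul(Mul(1, -18), -865) = Mul(-18, -865) = 15570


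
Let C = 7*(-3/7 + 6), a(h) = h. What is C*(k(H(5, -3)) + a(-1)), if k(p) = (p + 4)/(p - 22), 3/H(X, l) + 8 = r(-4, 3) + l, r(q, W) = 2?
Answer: -3042/67 ≈ -45.403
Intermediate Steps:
H(X, l) = 3/(-6 + l) (H(X, l) = 3/(-8 + (2 + l)) = 3/(-6 + l))
k(p) = (4 + p)/(-22 + p)
C = 39 (C = 7*(-3*1/7 + 6) = 7*(-3/7 + 6) = 7*(39/7) = 39)
C*(k(H(5, -3)) + a(-1)) = 39*((4 + 3/(-6 - 3))/(-22 + 3/(-6 - 3)) - 1) = 39*((4 + 3/(-9))/(-22 + 3/(-9)) - 1) = 39*((4 + 3*(-1/9))/(-22 + 3*(-1/9)) - 1) = 39*((4 - 1/3)/(-22 - 1/3) - 1) = 39*((11/3)/(-67/3) - 1) = 39*(-3/67*11/3 - 1) = 39*(-11/67 - 1) = 39*(-78/67) = -3042/67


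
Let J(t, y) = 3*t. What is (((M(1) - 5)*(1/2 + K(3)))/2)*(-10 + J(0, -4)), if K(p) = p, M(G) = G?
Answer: 70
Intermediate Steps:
(((M(1) - 5)*(1/2 + K(3)))/2)*(-10 + J(0, -4)) = (((1 - 5)*(1/2 + 3))/2)*(-10 + 3*0) = (-4*(1*(½) + 3)*(½))*(-10 + 0) = (-4*(½ + 3)*(½))*(-10) = (-4*7/2*(½))*(-10) = -14*½*(-10) = -7*(-10) = 70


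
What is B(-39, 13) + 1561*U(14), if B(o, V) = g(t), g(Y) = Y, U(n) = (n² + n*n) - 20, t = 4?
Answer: 580696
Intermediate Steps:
U(n) = -20 + 2*n² (U(n) = (n² + n²) - 20 = 2*n² - 20 = -20 + 2*n²)
B(o, V) = 4
B(-39, 13) + 1561*U(14) = 4 + 1561*(-20 + 2*14²) = 4 + 1561*(-20 + 2*196) = 4 + 1561*(-20 + 392) = 4 + 1561*372 = 4 + 580692 = 580696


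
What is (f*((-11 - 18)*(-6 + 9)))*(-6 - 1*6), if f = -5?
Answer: -5220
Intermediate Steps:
(f*((-11 - 18)*(-6 + 9)))*(-6 - 1*6) = (-5*(-11 - 18)*(-6 + 9))*(-6 - 1*6) = (-(-145)*3)*(-6 - 6) = -5*(-87)*(-12) = 435*(-12) = -5220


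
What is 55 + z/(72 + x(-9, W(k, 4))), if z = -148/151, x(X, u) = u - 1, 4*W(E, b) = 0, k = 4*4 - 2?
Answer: 589507/10721 ≈ 54.986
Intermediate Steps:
k = 14 (k = 16 - 2 = 14)
W(E, b) = 0 (W(E, b) = (¼)*0 = 0)
x(X, u) = -1 + u
z = -148/151 (z = -148*1/151 = -148/151 ≈ -0.98013)
55 + z/(72 + x(-9, W(k, 4))) = 55 - 148/151/(72 + (-1 + 0)) = 55 - 148/151/(72 - 1) = 55 - 148/151/71 = 55 + (1/71)*(-148/151) = 55 - 148/10721 = 589507/10721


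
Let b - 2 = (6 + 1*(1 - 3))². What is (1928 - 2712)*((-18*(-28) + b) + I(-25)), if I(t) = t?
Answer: -389648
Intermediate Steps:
b = 18 (b = 2 + (6 + 1*(1 - 3))² = 2 + (6 + 1*(-2))² = 2 + (6 - 2)² = 2 + 4² = 2 + 16 = 18)
(1928 - 2712)*((-18*(-28) + b) + I(-25)) = (1928 - 2712)*((-18*(-28) + 18) - 25) = -784*((504 + 18) - 25) = -784*(522 - 25) = -784*497 = -389648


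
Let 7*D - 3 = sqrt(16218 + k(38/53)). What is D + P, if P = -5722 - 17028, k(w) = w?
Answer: -159247/7 + 2*sqrt(11389594)/371 ≈ -22731.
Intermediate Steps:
P = -22750
D = 3/7 + 2*sqrt(11389594)/371 (D = 3/7 + sqrt(16218 + 38/53)/7 = 3/7 + sqrt(859592/53)/7 = 3/7 + (2*sqrt(11389594)/53)/7 = 3/7 + 2*sqrt(11389594)/371 ≈ 18.622)
D + P = (3/7 + 2*sqrt(11389594)/371) - 22750 = -159247/7 + 2*sqrt(11389594)/371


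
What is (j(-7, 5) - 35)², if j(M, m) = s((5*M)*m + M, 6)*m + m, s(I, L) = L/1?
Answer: 0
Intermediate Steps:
s(I, L) = L (s(I, L) = L*1 = L)
j(M, m) = 7*m (j(M, m) = 6*m + m = 7*m)
(j(-7, 5) - 35)² = (7*5 - 35)² = (35 - 35)² = 0² = 0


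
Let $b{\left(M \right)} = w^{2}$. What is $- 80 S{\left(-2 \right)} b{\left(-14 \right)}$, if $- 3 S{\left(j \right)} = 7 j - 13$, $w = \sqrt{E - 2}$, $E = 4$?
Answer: $-1440$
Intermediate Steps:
$w = \sqrt{2}$ ($w = \sqrt{4 - 2} = \sqrt{2} \approx 1.4142$)
$S{\left(j \right)} = \frac{13}{3} - \frac{7 j}{3}$ ($S{\left(j \right)} = - \frac{7 j - 13}{3} = - \frac{-13 + 7 j}{3} = \frac{13}{3} - \frac{7 j}{3}$)
$b{\left(M \right)} = 2$ ($b{\left(M \right)} = \left(\sqrt{2}\right)^{2} = 2$)
$- 80 S{\left(-2 \right)} b{\left(-14 \right)} = - 80 \left(\frac{13}{3} - - \frac{14}{3}\right) 2 = - 80 \left(\frac{13}{3} + \frac{14}{3}\right) 2 = \left(-80\right) 9 \cdot 2 = \left(-720\right) 2 = -1440$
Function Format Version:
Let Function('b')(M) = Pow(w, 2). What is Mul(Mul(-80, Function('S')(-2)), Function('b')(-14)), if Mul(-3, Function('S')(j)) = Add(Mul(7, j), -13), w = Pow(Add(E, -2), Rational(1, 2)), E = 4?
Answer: -1440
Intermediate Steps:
w = Pow(2, Rational(1, 2)) (w = Pow(Add(4, -2), Rational(1, 2)) = Pow(2, Rational(1, 2)) ≈ 1.4142)
Function('S')(j) = Add(Rational(13, 3), Mul(Rational(-7, 3), j)) (Function('S')(j) = Mul(Rational(-1, 3), Add(Mul(7, j), -13)) = Mul(Rational(-1, 3), Add(-13, Mul(7, j))) = Add(Rational(13, 3), Mul(Rational(-7, 3), j)))
Function('b')(M) = 2 (Function('b')(M) = Pow(Pow(2, Rational(1, 2)), 2) = 2)
Mul(Mul(-80, Function('S')(-2)), Function('b')(-14)) = Mul(Mul(-80, Add(Rational(13, 3), Mul(Rational(-7, 3), -2))), 2) = Mul(Mul(-80, Add(Rational(13, 3), Rational(14, 3))), 2) = Mul(Mul(-80, 9), 2) = Mul(-720, 2) = -1440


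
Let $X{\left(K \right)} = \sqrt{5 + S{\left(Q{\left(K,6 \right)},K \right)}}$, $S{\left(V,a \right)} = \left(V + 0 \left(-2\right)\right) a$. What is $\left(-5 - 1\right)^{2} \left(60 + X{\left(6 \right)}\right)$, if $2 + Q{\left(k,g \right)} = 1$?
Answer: $2160 + 36 i \approx 2160.0 + 36.0 i$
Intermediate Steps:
$Q{\left(k,g \right)} = -1$ ($Q{\left(k,g \right)} = -2 + 1 = -1$)
$S{\left(V,a \right)} = V a$ ($S{\left(V,a \right)} = \left(V + 0\right) a = V a$)
$X{\left(K \right)} = \sqrt{5 - K}$
$\left(-5 - 1\right)^{2} \left(60 + X{\left(6 \right)}\right) = \left(-5 - 1\right)^{2} \left(60 + \sqrt{5 - 6}\right) = \left(-6\right)^{2} \left(60 + \sqrt{5 - 6}\right) = 36 \left(60 + \sqrt{-1}\right) = 36 \left(60 + i\right) = 2160 + 36 i$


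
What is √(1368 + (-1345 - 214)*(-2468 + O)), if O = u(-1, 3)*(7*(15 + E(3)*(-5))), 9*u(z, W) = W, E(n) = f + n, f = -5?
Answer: √33822345/3 ≈ 1938.6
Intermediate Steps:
E(n) = -5 + n
u(z, W) = W/9
O = 175/3 (O = ((⅑)*3)*(7*(15 + (-5 + 3)*(-5))) = (7*(15 - 2*(-5)))/3 = (7*(15 + 10))/3 = (7*25)/3 = (⅓)*175 = 175/3 ≈ 58.333)
√(1368 + (-1345 - 214)*(-2468 + O)) = √(1368 + (-1345 - 214)*(-2468 + 175/3)) = √(1368 - 1559*(-7229/3)) = √(1368 + 11270011/3) = √(11274115/3) = √33822345/3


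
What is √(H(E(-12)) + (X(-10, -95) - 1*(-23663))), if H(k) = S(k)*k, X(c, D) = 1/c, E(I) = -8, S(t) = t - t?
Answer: √2366290/10 ≈ 153.83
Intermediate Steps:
S(t) = 0
H(k) = 0 (H(k) = 0*k = 0)
√(H(E(-12)) + (X(-10, -95) - 1*(-23663))) = √(0 + (1/(-10) - 1*(-23663))) = √(0 + (-⅒ + 23663)) = √(0 + 236629/10) = √(236629/10) = √2366290/10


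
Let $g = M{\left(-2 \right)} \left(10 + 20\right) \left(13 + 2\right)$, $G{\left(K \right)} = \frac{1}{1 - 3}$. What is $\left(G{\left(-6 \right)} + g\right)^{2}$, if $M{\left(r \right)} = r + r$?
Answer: $\frac{12967201}{4} \approx 3.2418 \cdot 10^{6}$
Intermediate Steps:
$M{\left(r \right)} = 2 r$
$G{\left(K \right)} = - \frac{1}{2}$ ($G{\left(K \right)} = \frac{1}{-2} = - \frac{1}{2}$)
$g = -1800$ ($g = 2 \left(-2\right) \left(10 + 20\right) \left(13 + 2\right) = - 4 \cdot 30 \cdot 15 = \left(-4\right) 450 = -1800$)
$\left(G{\left(-6 \right)} + g\right)^{2} = \left(- \frac{1}{2} - 1800\right)^{2} = \left(- \frac{3601}{2}\right)^{2} = \frac{12967201}{4}$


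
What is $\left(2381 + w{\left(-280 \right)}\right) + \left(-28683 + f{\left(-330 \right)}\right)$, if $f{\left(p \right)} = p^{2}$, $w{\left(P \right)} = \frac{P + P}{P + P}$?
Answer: $82599$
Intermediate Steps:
$w{\left(P \right)} = 1$ ($w{\left(P \right)} = \frac{2 P}{2 P} = 2 P \frac{1}{2 P} = 1$)
$\left(2381 + w{\left(-280 \right)}\right) + \left(-28683 + f{\left(-330 \right)}\right) = \left(2381 + 1\right) - \left(28683 - \left(-330\right)^{2}\right) = 2382 + \left(-28683 + 108900\right) = 2382 + 80217 = 82599$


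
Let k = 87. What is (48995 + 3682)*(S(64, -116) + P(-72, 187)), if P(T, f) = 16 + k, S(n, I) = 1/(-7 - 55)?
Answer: 336342645/62 ≈ 5.4249e+6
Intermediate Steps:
S(n, I) = -1/62 (S(n, I) = 1/(-62) = -1/62)
P(T, f) = 103 (P(T, f) = 16 + 87 = 103)
(48995 + 3682)*(S(64, -116) + P(-72, 187)) = (48995 + 3682)*(-1/62 + 103) = 52677*(6385/62) = 336342645/62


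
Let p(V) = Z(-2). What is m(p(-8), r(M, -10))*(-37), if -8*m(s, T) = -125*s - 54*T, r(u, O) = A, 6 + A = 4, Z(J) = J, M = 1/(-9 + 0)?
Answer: 6623/4 ≈ 1655.8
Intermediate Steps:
M = -⅑ (M = 1/(-9) = -⅑ ≈ -0.11111)
A = -2 (A = -6 + 4 = -2)
r(u, O) = -2
p(V) = -2
m(s, T) = 27*T/4 + 125*s/8 (m(s, T) = -(-125*s - 54*T)/8 = 27*T/4 + 125*s/8)
m(p(-8), r(M, -10))*(-37) = ((27/4)*(-2) + (125/8)*(-2))*(-37) = (-27/2 - 125/4)*(-37) = -179/4*(-37) = 6623/4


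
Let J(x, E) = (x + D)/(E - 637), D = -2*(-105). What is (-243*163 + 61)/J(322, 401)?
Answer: 2333332/133 ≈ 17544.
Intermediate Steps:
D = 210
J(x, E) = (210 + x)/(-637 + E) (J(x, E) = (x + 210)/(E - 637) = (210 + x)/(-637 + E))
(-243*163 + 61)/J(322, 401) = (-243*163 + 61)/(((210 + 322)/(-637 + 401))) = (-39609 + 61)/((532/(-236))) = -39548/((-1/236*532)) = -39548/(-133/59) = -39548*(-59/133) = 2333332/133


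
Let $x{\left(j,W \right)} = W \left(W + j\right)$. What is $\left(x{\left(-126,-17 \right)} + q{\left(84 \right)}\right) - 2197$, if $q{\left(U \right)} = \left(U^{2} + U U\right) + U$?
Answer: $14430$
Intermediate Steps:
$q{\left(U \right)} = U + 2 U^{2}$ ($q{\left(U \right)} = \left(U^{2} + U^{2}\right) + U = 2 U^{2} + U = U + 2 U^{2}$)
$\left(x{\left(-126,-17 \right)} + q{\left(84 \right)}\right) - 2197 = \left(- 17 \left(-17 - 126\right) + 84 \left(1 + 2 \cdot 84\right)\right) - 2197 = \left(\left(-17\right) \left(-143\right) + 84 \left(1 + 168\right)\right) - 2197 = \left(2431 + 84 \cdot 169\right) - 2197 = \left(2431 + 14196\right) - 2197 = 16627 - 2197 = 14430$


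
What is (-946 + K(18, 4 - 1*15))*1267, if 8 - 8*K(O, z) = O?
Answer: -4800663/4 ≈ -1.2002e+6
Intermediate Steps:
K(O, z) = 1 - O/8
(-946 + K(18, 4 - 1*15))*1267 = (-946 + (1 - ⅛*18))*1267 = (-946 + (1 - 9/4))*1267 = (-946 - 5/4)*1267 = -3789/4*1267 = -4800663/4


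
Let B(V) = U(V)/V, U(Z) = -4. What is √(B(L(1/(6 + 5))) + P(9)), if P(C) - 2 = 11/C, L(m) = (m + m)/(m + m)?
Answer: I*√7/3 ≈ 0.88192*I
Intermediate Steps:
L(m) = 1 (L(m) = (2*m)/((2*m)) = (2*m)*(1/(2*m)) = 1)
B(V) = -4/V
P(C) = 2 + 11/C
√(B(L(1/(6 + 5))) + P(9)) = √(-4/1 + (2 + 11/9)) = √(-4*1 + (2 + 11*(⅑))) = √(-4 + (2 + 11/9)) = √(-4 + 29/9) = √(-7/9) = I*√7/3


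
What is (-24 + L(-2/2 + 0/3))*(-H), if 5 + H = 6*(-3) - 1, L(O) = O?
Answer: -600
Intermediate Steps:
H = -24 (H = -5 + (6*(-3) - 1) = -5 + (-18 - 1) = -5 - 19 = -24)
(-24 + L(-2/2 + 0/3))*(-H) = (-24 + (-2/2 + 0/3))*(-1*(-24)) = (-24 + (-2*½ + 0*(⅓)))*24 = (-24 + (-1 + 0))*24 = (-24 - 1)*24 = -25*24 = -600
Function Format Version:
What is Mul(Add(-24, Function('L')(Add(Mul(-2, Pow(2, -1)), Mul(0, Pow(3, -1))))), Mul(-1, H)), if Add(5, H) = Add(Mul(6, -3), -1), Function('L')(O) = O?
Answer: -600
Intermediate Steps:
H = -24 (H = Add(-5, Add(Mul(6, -3), -1)) = Add(-5, Add(-18, -1)) = Add(-5, -19) = -24)
Mul(Add(-24, Function('L')(Add(Mul(-2, Pow(2, -1)), Mul(0, Pow(3, -1))))), Mul(-1, H)) = Mul(Add(-24, Add(Mul(-2, Pow(2, -1)), Mul(0, Pow(3, -1)))), Mul(-1, -24)) = Mul(Add(-24, Add(Mul(-2, Rational(1, 2)), Mul(0, Rational(1, 3)))), 24) = Mul(Add(-24, Add(-1, 0)), 24) = Mul(Add(-24, -1), 24) = Mul(-25, 24) = -600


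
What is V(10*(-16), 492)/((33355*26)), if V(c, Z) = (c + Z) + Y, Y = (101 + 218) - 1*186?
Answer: 93/173446 ≈ 0.00053619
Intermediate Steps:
Y = 133 (Y = 319 - 186 = 133)
V(c, Z) = 133 + Z + c (V(c, Z) = (c + Z) + 133 = (Z + c) + 133 = 133 + Z + c)
V(10*(-16), 492)/((33355*26)) = (133 + 492 + 10*(-16))/((33355*26)) = (133 + 492 - 160)/867230 = 465*(1/867230) = 93/173446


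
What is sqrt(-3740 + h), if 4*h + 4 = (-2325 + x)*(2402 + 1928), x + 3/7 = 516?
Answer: 246*I*sqrt(1589)/7 ≈ 1400.9*I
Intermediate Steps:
x = 3609/7 (x = -3/7 + 516 = 3609/7 ≈ 515.57)
h = -13710952/7 (h = -1 + ((-2325 + 3609/7)*(2402 + 1928))/4 = -1 + (-12666/7*4330)/4 = -1 + (1/4)*(-54843780/7) = -1 - 13710945/7 = -13710952/7 ≈ -1.9587e+6)
sqrt(-3740 + h) = sqrt(-3740 - 13710952/7) = sqrt(-13737132/7) = 246*I*sqrt(1589)/7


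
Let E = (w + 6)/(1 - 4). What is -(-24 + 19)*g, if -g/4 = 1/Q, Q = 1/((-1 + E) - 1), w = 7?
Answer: 380/3 ≈ 126.67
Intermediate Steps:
E = -13/3 (E = (7 + 6)/(1 - 4) = 13/(-3) = 13*(-⅓) = -13/3 ≈ -4.3333)
Q = -3/19 (Q = 1/((-1 - 13/3) - 1) = 1/(-16/3 - 1) = 1/(-19/3) = -3/19 ≈ -0.15789)
g = 76/3 (g = -4/(-3/19) = -4*(-19/3) = 76/3 ≈ 25.333)
-(-24 + 19)*g = -(-24 + 19)*76/3 = -(-5)*76/3 = -1*(-380/3) = 380/3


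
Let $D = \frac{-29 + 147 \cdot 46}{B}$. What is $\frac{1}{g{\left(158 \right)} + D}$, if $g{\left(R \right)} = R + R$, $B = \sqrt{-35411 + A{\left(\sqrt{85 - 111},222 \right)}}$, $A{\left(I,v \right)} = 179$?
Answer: $\frac{11133312}{3563459881} + \frac{26932 i \sqrt{2202}}{3563459881} \approx 0.0031243 + 0.00035465 i$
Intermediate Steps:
$B = 4 i \sqrt{2202}$ ($B = \sqrt{-35411 + 179} = \sqrt{-35232} = 4 i \sqrt{2202} \approx 187.7 i$)
$g{\left(R \right)} = 2 R$
$D = - \frac{6733 i \sqrt{2202}}{8808}$ ($D = \frac{-29 + 147 \cdot 46}{4 i \sqrt{2202}} = \left(-29 + 6762\right) \left(- \frac{i \sqrt{2202}}{8808}\right) = 6733 \left(- \frac{i \sqrt{2202}}{8808}\right) = - \frac{6733 i \sqrt{2202}}{8808} \approx - 35.871 i$)
$\frac{1}{g{\left(158 \right)} + D} = \frac{1}{2 \cdot 158 - \frac{6733 i \sqrt{2202}}{8808}} = \frac{1}{316 - \frac{6733 i \sqrt{2202}}{8808}}$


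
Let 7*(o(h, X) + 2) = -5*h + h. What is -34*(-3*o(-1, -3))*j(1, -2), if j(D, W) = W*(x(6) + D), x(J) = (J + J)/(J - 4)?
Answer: 2040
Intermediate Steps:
o(h, X) = -2 - 4*h/7 (o(h, X) = -2 + (-5*h + h)/7 = -2 + (-4*h)/7 = -2 - 4*h/7)
x(J) = 2*J/(-4 + J) (x(J) = (2*J)/(-4 + J) = 2*J/(-4 + J))
j(D, W) = W*(6 + D) (j(D, W) = W*(2*6/(-4 + 6) + D) = W*(2*6/2 + D) = W*(2*6*(½) + D) = W*(6 + D))
-34*(-3*o(-1, -3))*j(1, -2) = -34*(-3*(-2 - 4/7*(-1)))*(-2*(6 + 1)) = -34*(-3*(-2 + 4/7))*(-2*7) = -34*(-3*(-10/7))*(-14) = -1020*(-14)/7 = -34*(-60) = 2040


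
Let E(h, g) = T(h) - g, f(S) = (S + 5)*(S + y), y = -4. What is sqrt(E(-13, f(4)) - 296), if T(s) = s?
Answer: I*sqrt(309) ≈ 17.578*I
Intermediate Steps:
f(S) = (-4 + S)*(5 + S) (f(S) = (S + 5)*(S - 4) = (5 + S)*(-4 + S) = (-4 + S)*(5 + S))
E(h, g) = h - g
sqrt(E(-13, f(4)) - 296) = sqrt((-13 - (-20 + 4 + 4**2)) - 296) = sqrt((-13 - (-20 + 4 + 16)) - 296) = sqrt((-13 - 1*0) - 296) = sqrt((-13 + 0) - 296) = sqrt(-13 - 296) = sqrt(-309) = I*sqrt(309)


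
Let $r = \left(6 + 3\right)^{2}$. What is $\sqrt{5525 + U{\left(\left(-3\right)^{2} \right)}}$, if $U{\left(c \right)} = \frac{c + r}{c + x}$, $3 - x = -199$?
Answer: $\frac{\sqrt{245997515}}{211} \approx 74.333$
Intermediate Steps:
$r = 81$ ($r = 9^{2} = 81$)
$x = 202$ ($x = 3 - -199 = 3 + 199 = 202$)
$U{\left(c \right)} = \frac{81 + c}{202 + c}$ ($U{\left(c \right)} = \frac{c + 81}{c + 202} = \frac{81 + c}{202 + c}$)
$\sqrt{5525 + U{\left(\left(-3\right)^{2} \right)}} = \sqrt{5525 + \frac{81 + \left(-3\right)^{2}}{202 + \left(-3\right)^{2}}} = \sqrt{5525 + \frac{81 + 9}{202 + 9}} = \sqrt{5525 + \frac{1}{211} \cdot 90} = \sqrt{5525 + \frac{90}{211}} = \sqrt{\frac{1165865}{211}} = \frac{\sqrt{245997515}}{211}$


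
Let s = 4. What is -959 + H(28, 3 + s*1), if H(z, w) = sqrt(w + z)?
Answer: -959 + sqrt(35) ≈ -953.08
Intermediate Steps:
-959 + H(28, 3 + s*1) = -959 + sqrt((3 + 4*1) + 28) = -959 + sqrt((3 + 4) + 28) = -959 + sqrt(7 + 28) = -959 + sqrt(35)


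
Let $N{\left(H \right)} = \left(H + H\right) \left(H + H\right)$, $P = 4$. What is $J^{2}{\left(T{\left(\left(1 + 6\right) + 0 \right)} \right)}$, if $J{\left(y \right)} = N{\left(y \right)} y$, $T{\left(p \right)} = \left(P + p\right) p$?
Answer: $3334758081424$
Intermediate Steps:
$N{\left(H \right)} = 4 H^{2}$ ($N{\left(H \right)} = 2 H 2 H = 4 H^{2}$)
$T{\left(p \right)} = p \left(4 + p\right)$ ($T{\left(p \right)} = \left(4 + p\right) p = p \left(4 + p\right)$)
$J{\left(y \right)} = 4 y^{3}$ ($J{\left(y \right)} = 4 y^{2} y = 4 y^{3}$)
$J^{2}{\left(T{\left(\left(1 + 6\right) + 0 \right)} \right)} = \left(4 \left(\left(\left(1 + 6\right) + 0\right) \left(4 + \left(\left(1 + 6\right) + 0\right)\right)\right)^{3}\right)^{2} = \left(4 \left(\left(7 + 0\right) \left(4 + \left(7 + 0\right)\right)\right)^{3}\right)^{2} = \left(4 \left(7 \left(4 + 7\right)\right)^{3}\right)^{2} = \left(4 \left(7 \cdot 11\right)^{3}\right)^{2} = \left(4 \cdot 77^{3}\right)^{2} = \left(4 \cdot 456533\right)^{2} = 1826132^{2} = 3334758081424$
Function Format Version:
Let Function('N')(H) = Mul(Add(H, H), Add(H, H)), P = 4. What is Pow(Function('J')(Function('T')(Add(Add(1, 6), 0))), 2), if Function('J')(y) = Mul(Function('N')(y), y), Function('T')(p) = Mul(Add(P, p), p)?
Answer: 3334758081424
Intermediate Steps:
Function('N')(H) = Mul(4, Pow(H, 2)) (Function('N')(H) = Mul(Mul(2, H), Mul(2, H)) = Mul(4, Pow(H, 2)))
Function('T')(p) = Mul(p, Add(4, p)) (Function('T')(p) = Mul(Add(4, p), p) = Mul(p, Add(4, p)))
Function('J')(y) = Mul(4, Pow(y, 3)) (Function('J')(y) = Mul(Mul(4, Pow(y, 2)), y) = Mul(4, Pow(y, 3)))
Pow(Function('J')(Function('T')(Add(Add(1, 6), 0))), 2) = Pow(Mul(4, Pow(Mul(Add(Add(1, 6), 0), Add(4, Add(Add(1, 6), 0))), 3)), 2) = Pow(Mul(4, Pow(Mul(Add(7, 0), Add(4, Add(7, 0))), 3)), 2) = Pow(Mul(4, Pow(Mul(7, Add(4, 7)), 3)), 2) = Pow(Mul(4, Pow(Mul(7, 11), 3)), 2) = Pow(Mul(4, Pow(77, 3)), 2) = Pow(Mul(4, 456533), 2) = Pow(1826132, 2) = 3334758081424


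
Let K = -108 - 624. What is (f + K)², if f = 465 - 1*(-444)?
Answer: 31329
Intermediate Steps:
f = 909 (f = 465 + 444 = 909)
K = -732
(f + K)² = (909 - 732)² = 177² = 31329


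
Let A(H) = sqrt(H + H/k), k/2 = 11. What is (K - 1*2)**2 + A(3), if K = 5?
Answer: 9 + sqrt(1518)/22 ≈ 10.771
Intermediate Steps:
k = 22 (k = 2*11 = 22)
A(H) = sqrt(506)*sqrt(H)/22 (A(H) = sqrt(H + H/22) = sqrt(23*H/22) = sqrt(506)*sqrt(H)/22)
(K - 1*2)**2 + A(3) = (5 - 1*2)**2 + sqrt(506)*sqrt(3)/22 = (5 - 2)**2 + sqrt(1518)/22 = 3**2 + sqrt(1518)/22 = 9 + sqrt(1518)/22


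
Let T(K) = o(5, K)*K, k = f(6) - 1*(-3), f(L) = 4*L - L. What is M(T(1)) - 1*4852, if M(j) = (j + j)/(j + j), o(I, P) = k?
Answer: -4851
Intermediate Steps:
f(L) = 3*L
k = 21 (k = 3*6 - 1*(-3) = 18 + 3 = 21)
o(I, P) = 21
T(K) = 21*K
M(j) = 1 (M(j) = (2*j)/((2*j)) = (2*j)*(1/(2*j)) = 1)
M(T(1)) - 1*4852 = 1 - 1*4852 = 1 - 4852 = -4851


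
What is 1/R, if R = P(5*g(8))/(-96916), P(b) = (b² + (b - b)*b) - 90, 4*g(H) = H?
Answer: -48458/5 ≈ -9691.6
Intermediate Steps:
g(H) = H/4
P(b) = -90 + b² (P(b) = (b² + 0*b) - 90 = (b² + 0) - 90 = b² - 90 = -90 + b²)
R = -5/48458 (R = (-90 + (5*((¼)*8))²)/(-96916) = (-90 + (5*2)²)*(-1/96916) = (-90 + 10²)*(-1/96916) = (-90 + 100)*(-1/96916) = 10*(-1/96916) = -5/48458 ≈ -0.00010318)
1/R = 1/(-5/48458) = -48458/5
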